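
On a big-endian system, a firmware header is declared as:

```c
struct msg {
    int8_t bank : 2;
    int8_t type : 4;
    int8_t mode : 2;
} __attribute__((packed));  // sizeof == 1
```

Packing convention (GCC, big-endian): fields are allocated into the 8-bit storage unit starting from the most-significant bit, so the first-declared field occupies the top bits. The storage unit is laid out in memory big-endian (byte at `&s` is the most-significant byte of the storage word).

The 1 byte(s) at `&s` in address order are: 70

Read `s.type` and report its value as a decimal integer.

[0]=0x70 (big-endian) → word 0x70
bank:2 @ bit 6 → (0x70>>6)&0x3 = 0x1
type:4 @ bit 2 → (0x70>>2)&0xf = 0xc  ←
mode:2 @ bit 0 → (0x70>>0)&0x3 = 0x0
type signed 4b, MSB=1: 12 - 16 = -4

-4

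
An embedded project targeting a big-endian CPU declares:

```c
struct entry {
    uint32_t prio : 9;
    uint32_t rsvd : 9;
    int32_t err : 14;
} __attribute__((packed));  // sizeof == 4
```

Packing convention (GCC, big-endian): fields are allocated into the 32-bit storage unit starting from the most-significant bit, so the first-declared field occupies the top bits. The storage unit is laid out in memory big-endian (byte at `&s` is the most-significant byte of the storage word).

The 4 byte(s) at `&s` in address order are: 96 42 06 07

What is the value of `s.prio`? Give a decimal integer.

300

[0]=0x96 [1]=0x42 [2]=0x06 [3]=0x07 (big-endian) → word 0x96420607
prio:9 @ bit 23 → (0x96420607>>23)&0x1ff = 0x12c  ←
rsvd:9 @ bit 14 → (0x96420607>>14)&0x1ff = 0x108
err:14 @ bit 0 → (0x96420607>>0)&0x3fff = 0x607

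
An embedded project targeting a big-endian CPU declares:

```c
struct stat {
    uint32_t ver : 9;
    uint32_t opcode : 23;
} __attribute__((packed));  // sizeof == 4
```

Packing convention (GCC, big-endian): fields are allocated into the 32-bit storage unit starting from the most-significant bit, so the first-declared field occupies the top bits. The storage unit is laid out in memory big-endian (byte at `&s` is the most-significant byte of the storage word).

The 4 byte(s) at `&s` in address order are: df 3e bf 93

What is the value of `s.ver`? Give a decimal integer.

446

[0]=0xdf [1]=0x3e [2]=0xbf [3]=0x93 (big-endian) → word 0xdf3ebf93
ver:9 @ bit 23 → (0xdf3ebf93>>23)&0x1ff = 0x1be  ←
opcode:23 @ bit 0 → (0xdf3ebf93>>0)&0x7fffff = 0x3ebf93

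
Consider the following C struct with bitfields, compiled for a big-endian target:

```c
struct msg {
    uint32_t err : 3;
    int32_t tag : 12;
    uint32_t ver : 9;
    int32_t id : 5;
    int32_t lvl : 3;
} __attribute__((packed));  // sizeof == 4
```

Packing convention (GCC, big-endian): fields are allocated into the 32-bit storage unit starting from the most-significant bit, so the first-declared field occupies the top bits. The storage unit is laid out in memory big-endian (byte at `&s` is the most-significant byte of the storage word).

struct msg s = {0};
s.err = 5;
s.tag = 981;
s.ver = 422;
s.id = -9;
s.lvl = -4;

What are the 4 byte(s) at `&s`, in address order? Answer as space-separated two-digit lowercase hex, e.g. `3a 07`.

a7 ab a6 bc

[29+:3] err=5 & 0x7 = 0x5; word=0xa0000000
[17+:12] tag=981 & 0xfff = 0x3d5; word=0xa7aa0000
[8+:9] ver=422 & 0x1ff = 0x1a6; word=0xa7aba600
[3+:5] id=-9 & 0x1f = 0x17; word=0xa7aba6b8
[0+:3] lvl=-4 & 0x7 = 0x4; word=0xa7aba6bc
word = 0xa7aba6bc → big-endian bytes:
  [0]=0xa7  [1]=0xab  [2]=0xa6  [3]=0xbc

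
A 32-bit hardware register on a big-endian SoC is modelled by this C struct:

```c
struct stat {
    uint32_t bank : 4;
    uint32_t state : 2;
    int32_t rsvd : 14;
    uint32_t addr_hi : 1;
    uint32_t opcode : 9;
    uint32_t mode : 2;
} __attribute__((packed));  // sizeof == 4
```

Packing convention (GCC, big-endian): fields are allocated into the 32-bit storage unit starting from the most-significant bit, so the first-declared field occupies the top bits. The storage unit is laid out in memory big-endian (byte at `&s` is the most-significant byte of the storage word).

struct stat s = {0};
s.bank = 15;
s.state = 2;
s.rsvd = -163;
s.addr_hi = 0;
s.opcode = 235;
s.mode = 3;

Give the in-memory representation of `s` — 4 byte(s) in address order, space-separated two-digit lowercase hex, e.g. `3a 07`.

[28+:4] bank=15 & 0xf = 0xf; word=0xf0000000
[26+:2] state=2 & 0x3 = 0x2; word=0xf8000000
[12+:14] rsvd=-163 & 0x3fff = 0x3f5d; word=0xfbf5d000
[11+:1] addr_hi=0 & 0x1 = 0x0; word=0xfbf5d000
[2+:9] opcode=235 & 0x1ff = 0xeb; word=0xfbf5d3ac
[0+:2] mode=3 & 0x3 = 0x3; word=0xfbf5d3af
word = 0xfbf5d3af → big-endian bytes:
  [0]=0xfb  [1]=0xf5  [2]=0xd3  [3]=0xaf

fb f5 d3 af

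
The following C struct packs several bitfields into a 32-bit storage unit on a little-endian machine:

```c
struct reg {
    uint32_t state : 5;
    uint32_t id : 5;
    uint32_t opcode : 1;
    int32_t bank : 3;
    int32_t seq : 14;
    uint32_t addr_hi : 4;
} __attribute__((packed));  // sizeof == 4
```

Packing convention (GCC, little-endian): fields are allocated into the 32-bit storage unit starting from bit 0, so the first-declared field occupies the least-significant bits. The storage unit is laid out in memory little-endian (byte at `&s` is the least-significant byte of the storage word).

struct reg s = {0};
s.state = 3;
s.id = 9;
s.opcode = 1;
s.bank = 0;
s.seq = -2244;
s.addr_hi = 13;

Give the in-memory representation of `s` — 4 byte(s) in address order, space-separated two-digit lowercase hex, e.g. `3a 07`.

state (5b) val=3 bits=0x3 at bit 0: 0x00000003
id (5b) val=9 bits=0x9 at bit 5: 0x00000123
opcode (1b) val=1 bits=0x1 at bit 10: 0x00000523
bank (3b) val=0 bits=0x0 at bit 11: 0x00000523
seq (14b) val=-2244 bits=0x373c at bit 14: 0x0dcf0523
addr_hi (4b) val=13 bits=0xd at bit 28: 0xddcf0523
word = 0xddcf0523 → little-endian bytes:
  [0]=0x23  [1]=0x05  [2]=0xcf  [3]=0xdd

23 05 cf dd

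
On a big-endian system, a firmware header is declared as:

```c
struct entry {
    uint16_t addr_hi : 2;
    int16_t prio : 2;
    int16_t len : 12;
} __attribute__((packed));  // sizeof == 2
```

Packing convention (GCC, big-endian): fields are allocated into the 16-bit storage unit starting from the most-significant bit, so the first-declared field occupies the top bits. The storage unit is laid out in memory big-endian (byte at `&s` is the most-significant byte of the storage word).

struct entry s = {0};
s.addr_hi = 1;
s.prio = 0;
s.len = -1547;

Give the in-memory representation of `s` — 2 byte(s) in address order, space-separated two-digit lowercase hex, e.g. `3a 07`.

[14+:2] addr_hi=1 & 0x3 = 0x1; word=0x4000
[12+:2] prio=0 & 0x3 = 0x0; word=0x4000
[0+:12] len=-1547 & 0xfff = 0x9f5; word=0x49f5
word = 0x49f5 → big-endian bytes:
  [0]=0x49  [1]=0xf5

49 f5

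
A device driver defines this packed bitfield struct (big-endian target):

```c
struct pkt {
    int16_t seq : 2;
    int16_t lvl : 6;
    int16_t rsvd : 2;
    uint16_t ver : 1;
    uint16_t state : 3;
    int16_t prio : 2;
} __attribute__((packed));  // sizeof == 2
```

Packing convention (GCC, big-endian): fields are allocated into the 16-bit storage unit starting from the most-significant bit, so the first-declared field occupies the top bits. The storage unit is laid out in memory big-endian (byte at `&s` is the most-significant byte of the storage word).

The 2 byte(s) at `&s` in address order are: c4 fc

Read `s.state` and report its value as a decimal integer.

7

[0]=0xc4 [1]=0xfc (big-endian) → word 0xc4fc
seq [14+:2] = (word>>14) & 0x3 = 3
lvl [8+:6] = (word>>8) & 0x3f = 4
rsvd [6+:2] = (word>>6) & 0x3 = 3
ver [5+:1] = (word>>5) & 0x1 = 1
state [2+:3] = (word>>2) & 0x7 = 7  ←
prio [0+:2] = (word>>0) & 0x3 = 0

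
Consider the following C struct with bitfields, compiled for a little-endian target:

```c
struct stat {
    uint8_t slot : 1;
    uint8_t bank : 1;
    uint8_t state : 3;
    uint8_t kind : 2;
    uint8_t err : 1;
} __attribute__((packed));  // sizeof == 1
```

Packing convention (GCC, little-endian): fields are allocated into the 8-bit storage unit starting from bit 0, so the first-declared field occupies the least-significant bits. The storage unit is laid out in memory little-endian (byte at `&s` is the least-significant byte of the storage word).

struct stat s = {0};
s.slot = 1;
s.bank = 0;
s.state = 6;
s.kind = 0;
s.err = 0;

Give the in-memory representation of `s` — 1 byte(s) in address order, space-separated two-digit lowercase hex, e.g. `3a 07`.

19

slot:1 = 1 → 0x1 << 0 → word 0x01
bank:1 = 0 → 0x0 << 1 → word 0x01
state:3 = 6 → 0x6 << 2 → word 0x19
kind:2 = 0 → 0x0 << 5 → word 0x19
err:1 = 0 → 0x0 << 7 → word 0x19
word = 0x19 → little-endian bytes:
  [0]=0x19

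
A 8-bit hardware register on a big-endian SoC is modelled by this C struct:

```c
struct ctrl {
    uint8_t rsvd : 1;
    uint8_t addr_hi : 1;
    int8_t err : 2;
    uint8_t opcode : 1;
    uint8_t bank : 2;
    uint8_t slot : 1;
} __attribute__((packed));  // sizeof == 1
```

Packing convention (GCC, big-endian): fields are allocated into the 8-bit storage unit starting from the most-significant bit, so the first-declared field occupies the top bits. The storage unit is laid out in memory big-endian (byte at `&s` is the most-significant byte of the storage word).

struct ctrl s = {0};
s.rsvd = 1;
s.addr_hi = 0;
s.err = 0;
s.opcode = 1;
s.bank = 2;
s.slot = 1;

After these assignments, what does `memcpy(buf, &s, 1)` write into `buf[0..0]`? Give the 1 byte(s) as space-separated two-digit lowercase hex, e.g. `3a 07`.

[7+:1] rsvd=1 & 0x1 = 0x1; word=0x80
[6+:1] addr_hi=0 & 0x1 = 0x0; word=0x80
[4+:2] err=0 & 0x3 = 0x0; word=0x80
[3+:1] opcode=1 & 0x1 = 0x1; word=0x88
[1+:2] bank=2 & 0x3 = 0x2; word=0x8c
[0+:1] slot=1 & 0x1 = 0x1; word=0x8d
word = 0x8d → big-endian bytes:
  [0]=0x8d

8d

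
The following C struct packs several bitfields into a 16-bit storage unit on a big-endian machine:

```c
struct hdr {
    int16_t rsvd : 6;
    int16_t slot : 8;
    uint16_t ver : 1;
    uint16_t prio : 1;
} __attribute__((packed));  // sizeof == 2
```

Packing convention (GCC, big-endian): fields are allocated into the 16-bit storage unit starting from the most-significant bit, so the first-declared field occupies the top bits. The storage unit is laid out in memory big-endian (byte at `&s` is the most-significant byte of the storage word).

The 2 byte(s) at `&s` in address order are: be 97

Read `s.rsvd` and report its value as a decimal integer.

-17

[0]=0xbe [1]=0x97 (big-endian) → word 0xbe97
rsvd [10+:6] = (word>>10) & 0x3f = 47  ←
slot [2+:8] = (word>>2) & 0xff = 165
ver [1+:1] = (word>>1) & 0x1 = 1
prio [0+:1] = (word>>0) & 0x1 = 1
rsvd signed 6b, MSB=1: 47 - 64 = -17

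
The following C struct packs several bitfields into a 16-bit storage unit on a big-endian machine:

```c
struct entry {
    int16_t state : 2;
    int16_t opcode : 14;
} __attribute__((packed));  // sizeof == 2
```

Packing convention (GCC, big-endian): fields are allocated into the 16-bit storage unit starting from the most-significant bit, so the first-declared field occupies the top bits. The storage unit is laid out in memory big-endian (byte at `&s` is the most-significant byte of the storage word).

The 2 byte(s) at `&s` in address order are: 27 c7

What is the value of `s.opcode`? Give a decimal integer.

[0]=0x27 [1]=0xc7 (big-endian) → word 0x27c7
state [14+:2] = (word>>14) & 0x3 = 0
opcode [0+:14] = (word>>0) & 0x3fff = 10183  ←
opcode signed 14b, MSB=1: 10183 - 16384 = -6201

-6201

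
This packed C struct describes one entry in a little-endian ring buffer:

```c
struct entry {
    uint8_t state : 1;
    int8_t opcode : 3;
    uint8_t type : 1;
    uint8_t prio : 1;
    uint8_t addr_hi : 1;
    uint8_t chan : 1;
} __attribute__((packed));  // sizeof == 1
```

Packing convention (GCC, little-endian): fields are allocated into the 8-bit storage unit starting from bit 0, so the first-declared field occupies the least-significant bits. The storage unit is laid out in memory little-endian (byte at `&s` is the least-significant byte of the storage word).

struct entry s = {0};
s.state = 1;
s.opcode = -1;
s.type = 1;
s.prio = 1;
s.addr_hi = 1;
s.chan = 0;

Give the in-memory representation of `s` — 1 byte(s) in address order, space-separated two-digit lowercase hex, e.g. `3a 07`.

7f

state:1 = 1 → 0x1 << 0 → word 0x01
opcode:3 = -1 → 0x7 << 1 → word 0x0f
type:1 = 1 → 0x1 << 4 → word 0x1f
prio:1 = 1 → 0x1 << 5 → word 0x3f
addr_hi:1 = 1 → 0x1 << 6 → word 0x7f
chan:1 = 0 → 0x0 << 7 → word 0x7f
word = 0x7f → little-endian bytes:
  [0]=0x7f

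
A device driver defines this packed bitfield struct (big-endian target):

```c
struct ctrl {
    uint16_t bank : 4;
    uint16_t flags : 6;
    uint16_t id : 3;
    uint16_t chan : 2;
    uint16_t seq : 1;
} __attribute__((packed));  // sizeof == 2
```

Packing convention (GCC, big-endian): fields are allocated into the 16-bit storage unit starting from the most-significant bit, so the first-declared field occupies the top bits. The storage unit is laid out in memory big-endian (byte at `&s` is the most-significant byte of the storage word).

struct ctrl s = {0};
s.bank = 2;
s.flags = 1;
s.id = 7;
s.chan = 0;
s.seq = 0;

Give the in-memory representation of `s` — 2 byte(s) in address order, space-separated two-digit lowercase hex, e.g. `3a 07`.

bank:4 = 2 → 0x2 << 12 → word 0x2000
flags:6 = 1 → 0x1 << 6 → word 0x2040
id:3 = 7 → 0x7 << 3 → word 0x2078
chan:2 = 0 → 0x0 << 1 → word 0x2078
seq:1 = 0 → 0x0 << 0 → word 0x2078
word = 0x2078 → big-endian bytes:
  [0]=0x20  [1]=0x78

20 78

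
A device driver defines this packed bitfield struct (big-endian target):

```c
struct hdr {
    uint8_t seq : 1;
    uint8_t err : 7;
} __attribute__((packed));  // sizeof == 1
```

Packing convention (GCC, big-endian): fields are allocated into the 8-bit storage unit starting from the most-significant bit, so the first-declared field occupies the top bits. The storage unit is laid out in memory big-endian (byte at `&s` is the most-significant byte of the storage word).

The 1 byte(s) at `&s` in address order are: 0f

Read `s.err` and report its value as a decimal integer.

[0]=0x0f (big-endian) → word 0x0f
seq:1 @ bit 7 → (0x0f>>7)&0x1 = 0x0
err:7 @ bit 0 → (0x0f>>0)&0x7f = 0xf  ←

15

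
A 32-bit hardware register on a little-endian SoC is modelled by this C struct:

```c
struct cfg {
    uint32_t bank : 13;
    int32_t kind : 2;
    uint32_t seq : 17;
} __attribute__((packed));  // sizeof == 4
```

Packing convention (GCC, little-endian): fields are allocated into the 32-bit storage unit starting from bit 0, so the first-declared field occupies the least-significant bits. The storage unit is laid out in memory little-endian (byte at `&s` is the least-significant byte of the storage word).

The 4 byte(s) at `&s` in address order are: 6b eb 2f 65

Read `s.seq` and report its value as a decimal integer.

51807

[0]=0x6b [1]=0xeb [2]=0x2f [3]=0x65 (little-endian) → word 0x652feb6b
bank [0+:13] = (word>>0) & 0x1fff = 2923
kind [13+:2] = (word>>13) & 0x3 = 3
seq [15+:17] = (word>>15) & 0x1ffff = 51807  ←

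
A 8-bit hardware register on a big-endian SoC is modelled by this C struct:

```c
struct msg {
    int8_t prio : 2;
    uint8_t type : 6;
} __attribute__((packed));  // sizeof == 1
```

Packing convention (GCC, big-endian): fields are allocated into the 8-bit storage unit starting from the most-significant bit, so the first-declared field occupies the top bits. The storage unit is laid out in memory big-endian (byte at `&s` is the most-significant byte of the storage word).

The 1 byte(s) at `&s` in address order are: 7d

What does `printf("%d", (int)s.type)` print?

61

[0]=0x7d (big-endian) → word 0x7d
prio:2 @ bit 6 → (0x7d>>6)&0x3 = 0x1
type:6 @ bit 0 → (0x7d>>0)&0x3f = 0x3d  ←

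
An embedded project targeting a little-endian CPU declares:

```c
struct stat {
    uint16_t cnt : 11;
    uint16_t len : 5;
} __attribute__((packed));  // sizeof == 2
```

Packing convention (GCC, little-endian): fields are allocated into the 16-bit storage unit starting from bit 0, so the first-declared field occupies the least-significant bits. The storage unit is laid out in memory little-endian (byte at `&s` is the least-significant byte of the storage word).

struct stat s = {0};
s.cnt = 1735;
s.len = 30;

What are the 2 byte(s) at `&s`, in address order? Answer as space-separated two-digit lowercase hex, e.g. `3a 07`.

[0+:11] cnt=1735 & 0x7ff = 0x6c7; word=0x06c7
[11+:5] len=30 & 0x1f = 0x1e; word=0xf6c7
word = 0xf6c7 → little-endian bytes:
  [0]=0xc7  [1]=0xf6

c7 f6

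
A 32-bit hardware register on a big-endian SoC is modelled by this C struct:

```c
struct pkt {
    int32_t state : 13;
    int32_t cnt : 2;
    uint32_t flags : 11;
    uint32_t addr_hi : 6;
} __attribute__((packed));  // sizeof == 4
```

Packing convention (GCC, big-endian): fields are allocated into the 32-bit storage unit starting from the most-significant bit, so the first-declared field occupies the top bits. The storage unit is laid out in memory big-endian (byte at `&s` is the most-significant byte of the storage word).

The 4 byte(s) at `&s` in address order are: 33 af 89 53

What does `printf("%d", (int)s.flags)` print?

[0]=0x33 [1]=0xaf [2]=0x89 [3]=0x53 (big-endian) → word 0x33af8953
state:13 @ bit 19 → (0x33af8953>>19)&0x1fff = 0x675
cnt:2 @ bit 17 → (0x33af8953>>17)&0x3 = 0x3
flags:11 @ bit 6 → (0x33af8953>>6)&0x7ff = 0x625  ←
addr_hi:6 @ bit 0 → (0x33af8953>>0)&0x3f = 0x13

1573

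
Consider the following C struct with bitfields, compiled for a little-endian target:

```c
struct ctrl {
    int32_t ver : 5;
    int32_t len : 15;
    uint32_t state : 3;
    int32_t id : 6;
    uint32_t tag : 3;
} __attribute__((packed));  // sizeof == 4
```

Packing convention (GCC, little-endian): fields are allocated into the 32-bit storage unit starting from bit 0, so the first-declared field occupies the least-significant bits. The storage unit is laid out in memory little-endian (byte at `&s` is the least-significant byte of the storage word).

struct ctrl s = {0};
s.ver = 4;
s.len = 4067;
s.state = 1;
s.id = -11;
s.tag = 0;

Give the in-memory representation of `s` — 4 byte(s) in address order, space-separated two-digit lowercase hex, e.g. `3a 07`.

ver:5 = 4 → 0x4 << 0 → word 0x00000004
len:15 = 4067 → 0xfe3 << 5 → word 0x0001fc64
state:3 = 1 → 0x1 << 20 → word 0x0011fc64
id:6 = -11 → 0x35 << 23 → word 0x1a91fc64
tag:3 = 0 → 0x0 << 29 → word 0x1a91fc64
word = 0x1a91fc64 → little-endian bytes:
  [0]=0x64  [1]=0xfc  [2]=0x91  [3]=0x1a

64 fc 91 1a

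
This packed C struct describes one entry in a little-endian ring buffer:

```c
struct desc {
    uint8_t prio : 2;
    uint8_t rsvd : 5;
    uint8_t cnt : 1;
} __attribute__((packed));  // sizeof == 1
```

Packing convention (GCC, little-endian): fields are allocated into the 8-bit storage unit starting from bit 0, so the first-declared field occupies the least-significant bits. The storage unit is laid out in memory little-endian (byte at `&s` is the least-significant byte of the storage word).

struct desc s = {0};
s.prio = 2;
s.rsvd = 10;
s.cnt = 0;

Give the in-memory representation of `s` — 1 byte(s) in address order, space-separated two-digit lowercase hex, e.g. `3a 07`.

[0+:2] prio=2 & 0x3 = 0x2; word=0x02
[2+:5] rsvd=10 & 0x1f = 0xa; word=0x2a
[7+:1] cnt=0 & 0x1 = 0x0; word=0x2a
word = 0x2a → little-endian bytes:
  [0]=0x2a

2a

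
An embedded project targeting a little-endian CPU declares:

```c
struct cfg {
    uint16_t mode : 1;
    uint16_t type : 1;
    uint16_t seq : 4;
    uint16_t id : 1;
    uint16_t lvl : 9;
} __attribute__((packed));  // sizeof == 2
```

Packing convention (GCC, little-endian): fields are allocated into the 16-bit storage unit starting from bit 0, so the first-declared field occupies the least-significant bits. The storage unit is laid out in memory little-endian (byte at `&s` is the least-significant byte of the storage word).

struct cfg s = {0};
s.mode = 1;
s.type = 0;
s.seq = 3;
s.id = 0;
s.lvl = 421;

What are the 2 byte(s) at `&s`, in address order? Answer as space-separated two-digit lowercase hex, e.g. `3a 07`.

mode (1b) val=1 bits=0x1 at bit 0: 0x0001
type (1b) val=0 bits=0x0 at bit 1: 0x0001
seq (4b) val=3 bits=0x3 at bit 2: 0x000d
id (1b) val=0 bits=0x0 at bit 6: 0x000d
lvl (9b) val=421 bits=0x1a5 at bit 7: 0xd28d
word = 0xd28d → little-endian bytes:
  [0]=0x8d  [1]=0xd2

8d d2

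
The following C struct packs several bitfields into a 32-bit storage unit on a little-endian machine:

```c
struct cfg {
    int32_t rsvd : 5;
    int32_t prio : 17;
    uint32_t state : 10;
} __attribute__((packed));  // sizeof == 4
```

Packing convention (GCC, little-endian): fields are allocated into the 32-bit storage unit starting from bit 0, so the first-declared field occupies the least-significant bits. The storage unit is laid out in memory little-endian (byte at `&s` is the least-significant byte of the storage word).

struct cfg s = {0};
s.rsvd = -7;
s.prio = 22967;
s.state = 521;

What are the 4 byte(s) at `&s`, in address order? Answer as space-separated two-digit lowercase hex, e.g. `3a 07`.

f9 36 4b 82

rsvd:5 = -7 → 0x19 << 0 → word 0x00000019
prio:17 = 22967 → 0x59b7 << 5 → word 0x000b36f9
state:10 = 521 → 0x209 << 22 → word 0x824b36f9
word = 0x824b36f9 → little-endian bytes:
  [0]=0xf9  [1]=0x36  [2]=0x4b  [3]=0x82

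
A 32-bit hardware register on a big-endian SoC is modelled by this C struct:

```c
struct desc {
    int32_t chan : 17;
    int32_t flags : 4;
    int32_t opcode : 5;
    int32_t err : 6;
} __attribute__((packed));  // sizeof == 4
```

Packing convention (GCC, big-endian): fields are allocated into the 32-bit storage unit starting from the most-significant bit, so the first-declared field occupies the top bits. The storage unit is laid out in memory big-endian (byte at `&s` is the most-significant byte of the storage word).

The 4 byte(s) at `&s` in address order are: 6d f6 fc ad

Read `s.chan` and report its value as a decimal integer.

56301

[0]=0x6d [1]=0xf6 [2]=0xfc [3]=0xad (big-endian) → word 0x6df6fcad
chan:17 @ bit 15 → (0x6df6fcad>>15)&0x1ffff = 0xdbed  ←
flags:4 @ bit 11 → (0x6df6fcad>>11)&0xf = 0xf
opcode:5 @ bit 6 → (0x6df6fcad>>6)&0x1f = 0x12
err:6 @ bit 0 → (0x6df6fcad>>0)&0x3f = 0x2d
chan signed 17b, MSB=0: value = 56301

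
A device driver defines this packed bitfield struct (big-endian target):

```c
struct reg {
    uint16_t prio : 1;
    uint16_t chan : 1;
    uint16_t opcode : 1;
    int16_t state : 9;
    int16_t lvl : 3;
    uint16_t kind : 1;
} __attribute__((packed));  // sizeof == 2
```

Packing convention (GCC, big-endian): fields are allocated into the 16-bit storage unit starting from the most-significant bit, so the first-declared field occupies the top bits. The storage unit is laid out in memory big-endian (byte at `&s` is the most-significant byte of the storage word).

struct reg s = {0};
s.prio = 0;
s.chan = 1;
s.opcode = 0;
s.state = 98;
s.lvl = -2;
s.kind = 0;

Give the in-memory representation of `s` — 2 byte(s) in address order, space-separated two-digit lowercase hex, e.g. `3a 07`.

prio (1b) val=0 bits=0x0 at bit 15: 0x0000
chan (1b) val=1 bits=0x1 at bit 14: 0x4000
opcode (1b) val=0 bits=0x0 at bit 13: 0x4000
state (9b) val=98 bits=0x62 at bit 4: 0x4620
lvl (3b) val=-2 bits=0x6 at bit 1: 0x462c
kind (1b) val=0 bits=0x0 at bit 0: 0x462c
word = 0x462c → big-endian bytes:
  [0]=0x46  [1]=0x2c

46 2c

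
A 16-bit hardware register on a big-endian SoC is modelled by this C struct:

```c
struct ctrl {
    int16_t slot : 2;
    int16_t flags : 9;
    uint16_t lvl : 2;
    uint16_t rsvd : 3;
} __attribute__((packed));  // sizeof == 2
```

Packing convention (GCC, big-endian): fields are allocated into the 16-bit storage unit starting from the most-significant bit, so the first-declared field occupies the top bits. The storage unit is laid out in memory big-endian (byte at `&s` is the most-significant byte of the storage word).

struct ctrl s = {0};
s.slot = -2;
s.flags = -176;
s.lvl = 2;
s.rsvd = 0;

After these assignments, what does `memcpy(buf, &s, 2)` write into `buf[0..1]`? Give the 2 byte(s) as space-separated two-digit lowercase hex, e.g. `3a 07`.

slot (2b) val=-2 bits=0x2 at bit 14: 0x8000
flags (9b) val=-176 bits=0x150 at bit 5: 0xaa00
lvl (2b) val=2 bits=0x2 at bit 3: 0xaa10
rsvd (3b) val=0 bits=0x0 at bit 0: 0xaa10
word = 0xaa10 → big-endian bytes:
  [0]=0xaa  [1]=0x10

aa 10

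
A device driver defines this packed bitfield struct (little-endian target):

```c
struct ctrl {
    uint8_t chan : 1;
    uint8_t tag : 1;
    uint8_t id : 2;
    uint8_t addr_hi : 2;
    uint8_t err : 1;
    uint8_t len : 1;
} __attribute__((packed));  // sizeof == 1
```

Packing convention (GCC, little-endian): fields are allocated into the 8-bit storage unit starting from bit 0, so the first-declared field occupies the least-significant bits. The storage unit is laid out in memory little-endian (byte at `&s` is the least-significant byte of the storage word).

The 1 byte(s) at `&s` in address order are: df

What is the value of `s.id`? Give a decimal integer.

3

[0]=0xdf (little-endian) → word 0xdf
chan:1 @ bit 0 → (0xdf>>0)&0x1 = 0x1
tag:1 @ bit 1 → (0xdf>>1)&0x1 = 0x1
id:2 @ bit 2 → (0xdf>>2)&0x3 = 0x3  ←
addr_hi:2 @ bit 4 → (0xdf>>4)&0x3 = 0x1
err:1 @ bit 6 → (0xdf>>6)&0x1 = 0x1
len:1 @ bit 7 → (0xdf>>7)&0x1 = 0x1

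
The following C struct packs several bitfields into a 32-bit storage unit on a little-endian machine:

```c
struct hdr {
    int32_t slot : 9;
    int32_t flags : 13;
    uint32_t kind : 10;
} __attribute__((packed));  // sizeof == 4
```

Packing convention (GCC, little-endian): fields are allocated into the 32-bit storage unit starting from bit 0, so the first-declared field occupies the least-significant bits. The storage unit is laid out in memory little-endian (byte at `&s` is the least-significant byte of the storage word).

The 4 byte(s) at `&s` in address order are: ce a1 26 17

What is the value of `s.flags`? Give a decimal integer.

[0]=0xce [1]=0xa1 [2]=0x26 [3]=0x17 (little-endian) → word 0x1726a1ce
slot [0+:9] = (word>>0) & 0x1ff = 462
flags [9+:13] = (word>>9) & 0x1fff = 4944  ←
kind [22+:10] = (word>>22) & 0x3ff = 92
flags signed 13b, MSB=1: 4944 - 8192 = -3248

-3248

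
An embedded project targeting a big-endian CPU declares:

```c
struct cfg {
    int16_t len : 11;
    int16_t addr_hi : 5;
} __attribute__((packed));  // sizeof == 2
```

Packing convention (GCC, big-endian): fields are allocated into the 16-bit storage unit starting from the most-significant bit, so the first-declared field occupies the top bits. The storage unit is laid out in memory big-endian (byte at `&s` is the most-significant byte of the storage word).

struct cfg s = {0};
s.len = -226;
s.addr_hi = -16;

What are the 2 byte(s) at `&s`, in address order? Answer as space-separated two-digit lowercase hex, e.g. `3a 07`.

len (11b) val=-226 bits=0x71e at bit 5: 0xe3c0
addr_hi (5b) val=-16 bits=0x10 at bit 0: 0xe3d0
word = 0xe3d0 → big-endian bytes:
  [0]=0xe3  [1]=0xd0

e3 d0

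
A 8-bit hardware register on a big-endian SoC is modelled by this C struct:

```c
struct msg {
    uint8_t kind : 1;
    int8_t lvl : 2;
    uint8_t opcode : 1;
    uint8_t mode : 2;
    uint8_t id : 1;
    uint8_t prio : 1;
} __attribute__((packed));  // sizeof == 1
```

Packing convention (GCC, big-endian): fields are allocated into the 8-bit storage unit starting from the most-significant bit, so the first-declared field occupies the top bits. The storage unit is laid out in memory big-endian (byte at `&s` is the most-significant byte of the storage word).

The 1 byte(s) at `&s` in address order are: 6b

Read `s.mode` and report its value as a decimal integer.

[0]=0x6b (big-endian) → word 0x6b
kind:1 @ bit 7 → (0x6b>>7)&0x1 = 0x0
lvl:2 @ bit 5 → (0x6b>>5)&0x3 = 0x3
opcode:1 @ bit 4 → (0x6b>>4)&0x1 = 0x0
mode:2 @ bit 2 → (0x6b>>2)&0x3 = 0x2  ←
id:1 @ bit 1 → (0x6b>>1)&0x1 = 0x1
prio:1 @ bit 0 → (0x6b>>0)&0x1 = 0x1

2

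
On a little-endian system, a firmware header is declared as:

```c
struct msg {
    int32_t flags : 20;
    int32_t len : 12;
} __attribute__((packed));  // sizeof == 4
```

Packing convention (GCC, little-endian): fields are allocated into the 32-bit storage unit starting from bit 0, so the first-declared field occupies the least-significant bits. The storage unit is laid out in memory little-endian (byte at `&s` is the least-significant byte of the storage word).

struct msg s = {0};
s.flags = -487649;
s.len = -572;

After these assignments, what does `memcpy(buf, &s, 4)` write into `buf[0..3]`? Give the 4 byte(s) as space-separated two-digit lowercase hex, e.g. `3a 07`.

1f 8f 48 dc

flags:20 = -487649 → 0x88f1f << 0 → word 0x00088f1f
len:12 = -572 → 0xdc4 << 20 → word 0xdc488f1f
word = 0xdc488f1f → little-endian bytes:
  [0]=0x1f  [1]=0x8f  [2]=0x48  [3]=0xdc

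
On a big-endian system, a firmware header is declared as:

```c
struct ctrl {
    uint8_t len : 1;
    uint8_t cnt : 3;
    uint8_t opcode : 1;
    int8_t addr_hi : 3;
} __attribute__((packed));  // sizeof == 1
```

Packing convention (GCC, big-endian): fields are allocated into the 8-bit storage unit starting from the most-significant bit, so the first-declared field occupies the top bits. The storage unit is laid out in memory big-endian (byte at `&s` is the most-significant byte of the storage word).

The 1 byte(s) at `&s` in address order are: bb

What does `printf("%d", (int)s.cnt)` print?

[0]=0xbb (big-endian) → word 0xbb
len:1 @ bit 7 → (0xbb>>7)&0x1 = 0x1
cnt:3 @ bit 4 → (0xbb>>4)&0x7 = 0x3  ←
opcode:1 @ bit 3 → (0xbb>>3)&0x1 = 0x1
addr_hi:3 @ bit 0 → (0xbb>>0)&0x7 = 0x3

3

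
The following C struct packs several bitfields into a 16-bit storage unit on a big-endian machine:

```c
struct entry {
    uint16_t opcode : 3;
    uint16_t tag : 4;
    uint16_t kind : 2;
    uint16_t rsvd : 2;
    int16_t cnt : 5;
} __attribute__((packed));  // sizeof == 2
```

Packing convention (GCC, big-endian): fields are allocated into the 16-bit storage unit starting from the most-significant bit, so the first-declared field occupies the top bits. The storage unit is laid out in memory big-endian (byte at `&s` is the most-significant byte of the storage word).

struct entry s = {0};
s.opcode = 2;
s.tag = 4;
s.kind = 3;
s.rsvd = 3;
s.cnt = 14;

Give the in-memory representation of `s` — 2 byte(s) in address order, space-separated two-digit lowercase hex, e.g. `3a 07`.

49 ee

opcode:3 = 2 → 0x2 << 13 → word 0x4000
tag:4 = 4 → 0x4 << 9 → word 0x4800
kind:2 = 3 → 0x3 << 7 → word 0x4980
rsvd:2 = 3 → 0x3 << 5 → word 0x49e0
cnt:5 = 14 → 0xe << 0 → word 0x49ee
word = 0x49ee → big-endian bytes:
  [0]=0x49  [1]=0xee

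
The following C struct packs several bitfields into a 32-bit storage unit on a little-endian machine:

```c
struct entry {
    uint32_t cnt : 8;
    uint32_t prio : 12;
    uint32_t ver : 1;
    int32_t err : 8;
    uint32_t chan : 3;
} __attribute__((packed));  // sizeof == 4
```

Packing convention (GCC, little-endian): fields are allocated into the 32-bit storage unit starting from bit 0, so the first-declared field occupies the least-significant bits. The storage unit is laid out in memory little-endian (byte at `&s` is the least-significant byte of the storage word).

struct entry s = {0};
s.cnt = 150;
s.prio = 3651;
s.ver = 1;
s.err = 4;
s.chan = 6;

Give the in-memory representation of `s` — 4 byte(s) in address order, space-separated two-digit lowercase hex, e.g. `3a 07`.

cnt (8b) val=150 bits=0x96 at bit 0: 0x00000096
prio (12b) val=3651 bits=0xe43 at bit 8: 0x000e4396
ver (1b) val=1 bits=0x1 at bit 20: 0x001e4396
err (8b) val=4 bits=0x4 at bit 21: 0x009e4396
chan (3b) val=6 bits=0x6 at bit 29: 0xc09e4396
word = 0xc09e4396 → little-endian bytes:
  [0]=0x96  [1]=0x43  [2]=0x9e  [3]=0xc0

96 43 9e c0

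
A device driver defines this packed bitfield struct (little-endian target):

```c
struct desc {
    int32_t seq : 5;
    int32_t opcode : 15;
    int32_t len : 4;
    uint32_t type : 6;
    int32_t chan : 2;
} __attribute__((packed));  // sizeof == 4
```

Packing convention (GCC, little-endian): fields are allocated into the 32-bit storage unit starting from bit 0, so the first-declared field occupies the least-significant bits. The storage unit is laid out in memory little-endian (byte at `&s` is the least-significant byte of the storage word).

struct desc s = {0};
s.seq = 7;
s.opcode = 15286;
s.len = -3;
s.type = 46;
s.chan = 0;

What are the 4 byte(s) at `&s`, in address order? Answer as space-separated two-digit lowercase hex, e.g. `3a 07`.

c7 76 d7 2e

seq (5b) val=7 bits=0x7 at bit 0: 0x00000007
opcode (15b) val=15286 bits=0x3bb6 at bit 5: 0x000776c7
len (4b) val=-3 bits=0xd at bit 20: 0x00d776c7
type (6b) val=46 bits=0x2e at bit 24: 0x2ed776c7
chan (2b) val=0 bits=0x0 at bit 30: 0x2ed776c7
word = 0x2ed776c7 → little-endian bytes:
  [0]=0xc7  [1]=0x76  [2]=0xd7  [3]=0x2e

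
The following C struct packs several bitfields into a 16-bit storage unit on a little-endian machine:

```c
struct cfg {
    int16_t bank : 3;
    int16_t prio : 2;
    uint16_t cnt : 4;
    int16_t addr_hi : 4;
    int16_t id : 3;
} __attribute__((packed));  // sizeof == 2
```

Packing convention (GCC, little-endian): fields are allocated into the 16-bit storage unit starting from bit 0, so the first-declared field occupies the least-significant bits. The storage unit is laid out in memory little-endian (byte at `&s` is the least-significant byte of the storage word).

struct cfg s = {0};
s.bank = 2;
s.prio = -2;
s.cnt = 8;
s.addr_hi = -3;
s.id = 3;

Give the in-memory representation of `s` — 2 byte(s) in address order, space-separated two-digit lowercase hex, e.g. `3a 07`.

bank:3 = 2 → 0x2 << 0 → word 0x0002
prio:2 = -2 → 0x2 << 3 → word 0x0012
cnt:4 = 8 → 0x8 << 5 → word 0x0112
addr_hi:4 = -3 → 0xd << 9 → word 0x1b12
id:3 = 3 → 0x3 << 13 → word 0x7b12
word = 0x7b12 → little-endian bytes:
  [0]=0x12  [1]=0x7b

12 7b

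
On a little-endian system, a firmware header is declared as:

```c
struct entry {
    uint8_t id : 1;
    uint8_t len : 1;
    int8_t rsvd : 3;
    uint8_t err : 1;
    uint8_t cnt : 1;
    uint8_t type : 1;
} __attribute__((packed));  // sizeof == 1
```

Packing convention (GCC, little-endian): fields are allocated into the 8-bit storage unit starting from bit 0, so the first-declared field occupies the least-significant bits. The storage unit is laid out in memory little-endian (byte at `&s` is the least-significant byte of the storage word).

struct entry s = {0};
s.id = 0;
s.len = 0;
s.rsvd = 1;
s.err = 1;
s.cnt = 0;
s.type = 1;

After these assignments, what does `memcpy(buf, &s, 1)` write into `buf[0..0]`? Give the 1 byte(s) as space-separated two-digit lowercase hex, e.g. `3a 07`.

a4

id:1 = 0 → 0x0 << 0 → word 0x00
len:1 = 0 → 0x0 << 1 → word 0x00
rsvd:3 = 1 → 0x1 << 2 → word 0x04
err:1 = 1 → 0x1 << 5 → word 0x24
cnt:1 = 0 → 0x0 << 6 → word 0x24
type:1 = 1 → 0x1 << 7 → word 0xa4
word = 0xa4 → little-endian bytes:
  [0]=0xa4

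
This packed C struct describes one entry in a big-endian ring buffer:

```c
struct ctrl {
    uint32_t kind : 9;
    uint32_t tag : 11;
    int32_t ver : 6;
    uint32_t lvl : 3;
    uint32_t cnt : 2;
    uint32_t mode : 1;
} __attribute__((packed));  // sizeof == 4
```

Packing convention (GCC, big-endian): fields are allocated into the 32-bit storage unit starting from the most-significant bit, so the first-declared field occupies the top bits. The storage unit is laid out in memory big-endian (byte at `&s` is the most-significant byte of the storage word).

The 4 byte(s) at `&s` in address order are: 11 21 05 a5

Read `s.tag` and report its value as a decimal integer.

[0]=0x11 [1]=0x21 [2]=0x05 [3]=0xa5 (big-endian) → word 0x112105a5
kind:9 @ bit 23 → (0x112105a5>>23)&0x1ff = 0x22
tag:11 @ bit 12 → (0x112105a5>>12)&0x7ff = 0x210  ←
ver:6 @ bit 6 → (0x112105a5>>6)&0x3f = 0x16
lvl:3 @ bit 3 → (0x112105a5>>3)&0x7 = 0x4
cnt:2 @ bit 1 → (0x112105a5>>1)&0x3 = 0x2
mode:1 @ bit 0 → (0x112105a5>>0)&0x1 = 0x1

528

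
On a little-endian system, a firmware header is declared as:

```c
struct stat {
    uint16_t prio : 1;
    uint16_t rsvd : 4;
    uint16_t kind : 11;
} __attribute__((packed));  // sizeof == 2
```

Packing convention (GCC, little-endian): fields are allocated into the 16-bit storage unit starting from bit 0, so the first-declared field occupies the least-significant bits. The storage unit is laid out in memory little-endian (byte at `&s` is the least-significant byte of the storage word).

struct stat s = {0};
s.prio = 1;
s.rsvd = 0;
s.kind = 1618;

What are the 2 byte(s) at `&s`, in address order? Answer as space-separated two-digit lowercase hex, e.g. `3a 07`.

41 ca

[0+:1] prio=1 & 0x1 = 0x1; word=0x0001
[1+:4] rsvd=0 & 0xf = 0x0; word=0x0001
[5+:11] kind=1618 & 0x7ff = 0x652; word=0xca41
word = 0xca41 → little-endian bytes:
  [0]=0x41  [1]=0xca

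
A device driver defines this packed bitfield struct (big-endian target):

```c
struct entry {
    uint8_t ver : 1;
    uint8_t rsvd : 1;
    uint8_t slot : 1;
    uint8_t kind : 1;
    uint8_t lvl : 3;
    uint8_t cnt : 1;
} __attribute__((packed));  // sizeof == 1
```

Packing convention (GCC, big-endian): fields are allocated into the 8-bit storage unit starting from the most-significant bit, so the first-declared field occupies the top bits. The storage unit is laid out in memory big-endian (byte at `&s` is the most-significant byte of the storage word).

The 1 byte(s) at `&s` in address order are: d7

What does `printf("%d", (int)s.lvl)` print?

[0]=0xd7 (big-endian) → word 0xd7
ver [7+:1] = (word>>7) & 0x1 = 1
rsvd [6+:1] = (word>>6) & 0x1 = 1
slot [5+:1] = (word>>5) & 0x1 = 0
kind [4+:1] = (word>>4) & 0x1 = 1
lvl [1+:3] = (word>>1) & 0x7 = 3  ←
cnt [0+:1] = (word>>0) & 0x1 = 1

3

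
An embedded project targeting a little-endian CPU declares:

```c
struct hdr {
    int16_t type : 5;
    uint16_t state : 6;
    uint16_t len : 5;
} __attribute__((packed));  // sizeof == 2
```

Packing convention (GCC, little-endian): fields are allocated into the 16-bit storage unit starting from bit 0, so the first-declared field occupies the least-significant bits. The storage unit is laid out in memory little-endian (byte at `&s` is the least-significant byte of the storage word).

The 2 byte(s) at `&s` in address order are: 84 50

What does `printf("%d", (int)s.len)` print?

[0]=0x84 [1]=0x50 (little-endian) → word 0x5084
type:5 @ bit 0 → (0x5084>>0)&0x1f = 0x4
state:6 @ bit 5 → (0x5084>>5)&0x3f = 0x4
len:5 @ bit 11 → (0x5084>>11)&0x1f = 0xa  ←

10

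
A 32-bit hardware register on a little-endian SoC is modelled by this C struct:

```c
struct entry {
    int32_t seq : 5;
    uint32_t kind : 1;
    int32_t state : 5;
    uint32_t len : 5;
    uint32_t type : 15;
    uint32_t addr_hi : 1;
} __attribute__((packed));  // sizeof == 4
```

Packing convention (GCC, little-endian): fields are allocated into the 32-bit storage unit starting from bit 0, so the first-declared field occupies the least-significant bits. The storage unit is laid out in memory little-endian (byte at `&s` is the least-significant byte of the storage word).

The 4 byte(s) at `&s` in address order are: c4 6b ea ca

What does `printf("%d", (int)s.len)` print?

[0]=0xc4 [1]=0x6b [2]=0xea [3]=0xca (little-endian) → word 0xcaea6bc4
seq [0+:5] = (word>>0) & 0x1f = 4
kind [5+:1] = (word>>5) & 0x1 = 0
state [6+:5] = (word>>6) & 0x1f = 15
len [11+:5] = (word>>11) & 0x1f = 13  ←
type [16+:15] = (word>>16) & 0x7fff = 19178
addr_hi [31+:1] = (word>>31) & 0x1 = 1

13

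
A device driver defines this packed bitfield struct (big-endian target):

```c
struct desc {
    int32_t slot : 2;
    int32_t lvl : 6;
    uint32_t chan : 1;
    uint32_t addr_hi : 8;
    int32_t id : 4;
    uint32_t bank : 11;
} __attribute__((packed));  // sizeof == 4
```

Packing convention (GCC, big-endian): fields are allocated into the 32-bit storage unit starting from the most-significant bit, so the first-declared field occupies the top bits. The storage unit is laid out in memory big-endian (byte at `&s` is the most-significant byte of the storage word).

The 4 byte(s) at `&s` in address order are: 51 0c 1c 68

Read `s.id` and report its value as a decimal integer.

3

[0]=0x51 [1]=0x0c [2]=0x1c [3]=0x68 (big-endian) → word 0x510c1c68
slot [30+:2] = (word>>30) & 0x3 = 1
lvl [24+:6] = (word>>24) & 0x3f = 17
chan [23+:1] = (word>>23) & 0x1 = 0
addr_hi [15+:8] = (word>>15) & 0xff = 24
id [11+:4] = (word>>11) & 0xf = 3  ←
bank [0+:11] = (word>>0) & 0x7ff = 1128
id signed 4b, MSB=0: value = 3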